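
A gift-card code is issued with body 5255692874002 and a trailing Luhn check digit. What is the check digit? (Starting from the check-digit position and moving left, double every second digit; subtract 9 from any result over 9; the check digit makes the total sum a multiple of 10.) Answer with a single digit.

4

Partial digits right→left: 2 0 0 4 7 8 2 9 6 5 5 2 5
Double every second digit counting from the check-digit position (so the 1st, 3rd, 5th, ... of the partial from the right).
  doubled (with −9 where >9): 4 0 5 4 3 1 1 → sum 18
  kept as-is: 0 4 8 9 5 2 → sum 28
Total = 18 + 28 = 46.
Check digit = (10 − (46 mod 10)) mod 10 = 4.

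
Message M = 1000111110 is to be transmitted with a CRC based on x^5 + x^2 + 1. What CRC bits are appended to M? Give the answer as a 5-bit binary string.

00101

Append 5 zeros: 100011111000000. Divide by 100101 (XOR where the leading bit is 1):
  pos 0: 100011 XOR 100101 = 000110
  pos 3: 110111 XOR 100101 = 010010
  pos 4: 100100 XOR 100101 = 000001
  pos 9: 100000 XOR 100101 = 000101
Remainder (last 5 bits) = 00101. This is the CRC / FCS.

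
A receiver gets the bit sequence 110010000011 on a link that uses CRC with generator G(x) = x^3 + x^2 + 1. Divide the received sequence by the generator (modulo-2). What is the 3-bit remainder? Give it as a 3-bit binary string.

Modulo-2 division of 110010000011 by 1101:
  pos 0: 1100 XOR 1101 = 0001
  pos 3: 1100 XOR 1101 = 0001
  pos 6: 1000 XOR 1101 = 0101
  pos 7: 1011 XOR 1101 = 0110
  pos 8: 1101 XOR 1101 = 0000
Remainder = 000 (zero — the frame passes the CRC check).

000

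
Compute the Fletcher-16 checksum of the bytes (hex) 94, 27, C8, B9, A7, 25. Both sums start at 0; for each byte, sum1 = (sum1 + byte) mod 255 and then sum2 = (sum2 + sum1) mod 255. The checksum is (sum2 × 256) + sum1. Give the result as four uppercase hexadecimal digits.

040B

Running sums (mod 255):
  after byte 0 (94): sum1=148, sum2=148
  after byte 1 (27): sum1=187, sum2=80
  after byte 2 (C8): sum1=132, sum2=212
  after byte 3 (B9): sum1=62, sum2=19
  after byte 4 (A7): sum1=229, sum2=248
  after byte 5 (25): sum1=11, sum2=4
Checksum = sum2·256 + sum1 = 4·256 + 11 = 1035 = 0x040B.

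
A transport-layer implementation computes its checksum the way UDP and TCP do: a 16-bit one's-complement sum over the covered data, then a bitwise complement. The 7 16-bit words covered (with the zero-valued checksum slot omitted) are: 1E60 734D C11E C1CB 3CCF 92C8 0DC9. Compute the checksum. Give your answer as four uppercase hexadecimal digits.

0E07

One's-complement addition (fold any carry out of bit 15 back into bit 0):
  0x1E60 + 0x734D = 0x091AD
  0x91AD + 0xC11E = 0x152CB → wrap carry → 0x52CC
  0x52CC + 0xC1CB = 0x11497 → wrap carry → 0x1498
  0x1498 + 0x3CCF = 0x05167
  0x5167 + 0x92C8 = 0x0E42F
  0xE42F + 0x0DC9 = 0x0F1F8
One's-complement sum = 0xF1F8.
Checksum = ~0xF1F8 & 0xFFFF = 0x0E07.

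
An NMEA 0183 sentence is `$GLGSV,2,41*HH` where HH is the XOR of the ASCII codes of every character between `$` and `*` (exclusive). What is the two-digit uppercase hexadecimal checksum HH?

7E

XOR the ASCII codes of the payload characters:
  'G' = 0x47 → acc = 0x47
  'L' = 0x4C → acc = 0x0B
  'G' = 0x47 → acc = 0x4C
  'S' = 0x53 → acc = 0x1F
  'V' = 0x56 → acc = 0x49
  ',' = 0x2C → acc = 0x65
  '2' = 0x32 → acc = 0x57
  ',' = 0x2C → acc = 0x7B
  '4' = 0x34 → acc = 0x4F
  '1' = 0x31 → acc = 0x7E
Checksum = 0x7E.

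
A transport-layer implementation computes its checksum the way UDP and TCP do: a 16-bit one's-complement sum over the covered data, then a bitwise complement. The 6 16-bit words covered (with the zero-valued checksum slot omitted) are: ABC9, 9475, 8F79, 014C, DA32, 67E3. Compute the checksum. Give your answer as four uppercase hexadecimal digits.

ECE4

One's-complement addition (fold any carry out of bit 15 back into bit 0):
  0xABC9 + 0x9475 = 0x1403E → wrap carry → 0x403F
  0x403F + 0x8F79 = 0x0CFB8
  0xCFB8 + 0x014C = 0x0D104
  0xD104 + 0xDA32 = 0x1AB36 → wrap carry → 0xAB37
  0xAB37 + 0x67E3 = 0x1131A → wrap carry → 0x131B
One's-complement sum = 0x131B.
Checksum = ~0x131B & 0xFFFF = 0xECE4.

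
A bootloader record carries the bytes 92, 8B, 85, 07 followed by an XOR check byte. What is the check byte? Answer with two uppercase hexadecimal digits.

XOR the bytes together:
  start with 0x92
  0x92 ⊕ 0x8B = 0x19
  0x19 ⊕ 0x85 = 0x9C
  0x9C ⊕ 0x07 = 0x9B

9B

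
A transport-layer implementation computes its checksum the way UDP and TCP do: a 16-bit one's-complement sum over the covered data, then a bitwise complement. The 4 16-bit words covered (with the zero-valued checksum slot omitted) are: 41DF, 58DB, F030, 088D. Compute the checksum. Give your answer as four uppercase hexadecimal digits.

One's-complement addition (fold any carry out of bit 15 back into bit 0):
  0x41DF + 0x58DB = 0x09ABA
  0x9ABA + 0xF030 = 0x18AEA → wrap carry → 0x8AEB
  0x8AEB + 0x088D = 0x09378
One's-complement sum = 0x9378.
Checksum = ~0x9378 & 0xFFFF = 0x6C87.

6C87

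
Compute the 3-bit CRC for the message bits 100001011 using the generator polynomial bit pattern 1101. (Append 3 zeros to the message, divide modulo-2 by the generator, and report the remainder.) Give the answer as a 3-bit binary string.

Append 3 zeros: 100001011000. Divide by 1101 (XOR where the leading bit is 1):
  pos 0: 1000 XOR 1101 = 0101
  pos 1: 1010 XOR 1101 = 0111
  pos 2: 1111 XOR 1101 = 0010
  pos 4: 1001 XOR 1101 = 0100
  pos 5: 1001 XOR 1101 = 0100
  pos 6: 1000 XOR 1101 = 0101
  pos 7: 1010 XOR 1101 = 0111
  pos 8: 1110 XOR 1101 = 0011
Remainder (last 3 bits) = 011. This is the CRC / FCS.

011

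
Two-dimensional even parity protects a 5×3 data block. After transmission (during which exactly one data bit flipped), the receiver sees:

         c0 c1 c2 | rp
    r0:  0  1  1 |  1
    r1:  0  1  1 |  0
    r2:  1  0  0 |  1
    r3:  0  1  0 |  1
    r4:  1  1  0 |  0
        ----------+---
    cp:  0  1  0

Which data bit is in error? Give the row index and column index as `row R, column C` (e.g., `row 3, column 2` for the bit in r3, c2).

row 0, column 1

Recompute each row's even parity and compare to rp:
  r0: data parity 0, sent rp 1 → mismatch
  r1: data parity 0, sent rp 0 → ok
  r2: data parity 1, sent rp 1 → ok
  r3: data parity 1, sent rp 1 → ok
  r4: data parity 0, sent rp 0 → ok
Recompute each column's even parity and compare to cp:
  c0: data parity 0, sent cp 0 → ok
  c1: data parity 0, sent cp 1 → mismatch
  c2: data parity 0, sent cp 0 → ok
Exactly one row (r0) and one column (c1) fail → the flipped bit is at their intersection.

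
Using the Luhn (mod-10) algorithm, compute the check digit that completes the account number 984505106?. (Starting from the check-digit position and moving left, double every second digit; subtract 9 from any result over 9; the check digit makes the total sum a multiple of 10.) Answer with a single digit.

Partial digits right→left: 6 0 1 5 0 5 4 8 9
Double every second digit counting from the check-digit position (so the 1st, 3rd, 5th, ... of the partial from the right).
  doubled (with −9 where >9): 3 2 0 8 9 → sum 22
  kept as-is: 0 5 5 8 → sum 18
Total = 22 + 18 = 40.
Check digit = (10 − (40 mod 10)) mod 10 = 0.

0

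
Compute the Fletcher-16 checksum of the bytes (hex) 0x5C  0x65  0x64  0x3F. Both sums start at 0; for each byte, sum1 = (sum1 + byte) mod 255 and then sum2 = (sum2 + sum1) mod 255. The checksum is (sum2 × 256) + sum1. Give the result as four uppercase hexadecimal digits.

A965

Running sums (mod 255):
  after byte 0 (0x5C): sum1=92, sum2=92
  after byte 1 (0x65): sum1=193, sum2=30
  after byte 2 (0x64): sum1=38, sum2=68
  after byte 3 (0x3F): sum1=101, sum2=169
Checksum = sum2·256 + sum1 = 169·256 + 101 = 43365 = 0xA965.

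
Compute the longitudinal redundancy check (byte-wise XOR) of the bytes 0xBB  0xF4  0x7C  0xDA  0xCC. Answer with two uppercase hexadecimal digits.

XOR the bytes together:
  start with 0xBB
  0xBB ⊕ 0xF4 = 0x4F
  0x4F ⊕ 0x7C = 0x33
  0x33 ⊕ 0xDA = 0xE9
  0xE9 ⊕ 0xCC = 0x25

25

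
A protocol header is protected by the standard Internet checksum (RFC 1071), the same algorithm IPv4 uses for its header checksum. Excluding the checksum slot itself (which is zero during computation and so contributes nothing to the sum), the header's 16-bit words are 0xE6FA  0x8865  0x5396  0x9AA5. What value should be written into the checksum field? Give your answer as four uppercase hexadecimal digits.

One's-complement addition (fold any carry out of bit 15 back into bit 0):
  0xE6FA + 0x8865 = 0x16F5F → wrap carry → 0x6F60
  0x6F60 + 0x5396 = 0x0C2F6
  0xC2F6 + 0x9AA5 = 0x15D9B → wrap carry → 0x5D9C
One's-complement sum = 0x5D9C.
Checksum = ~0x5D9C & 0xFFFF = 0xA263.

A263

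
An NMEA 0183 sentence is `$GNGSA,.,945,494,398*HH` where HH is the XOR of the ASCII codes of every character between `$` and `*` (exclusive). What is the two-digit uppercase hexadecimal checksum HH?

XOR the ASCII codes of the payload characters:
  'G' = 0x47 → acc = 0x47
  'N' = 0x4E → acc = 0x09
  'G' = 0x47 → acc = 0x4E
  'S' = 0x53 → acc = 0x1D
  'A' = 0x41 → acc = 0x5C
  ',' = 0x2C → acc = 0x70
  '.' = 0x2E → acc = 0x5E
  ',' = 0x2C → acc = 0x72
  '9' = 0x39 → acc = 0x4B
  '4' = 0x34 → acc = 0x7F
  '5' = 0x35 → acc = 0x4A
  ',' = 0x2C → acc = 0x66
  '4' = 0x34 → acc = 0x52
  '9' = 0x39 → acc = 0x6B
  '4' = 0x34 → acc = 0x5F
  ',' = 0x2C → acc = 0x73
  '3' = 0x33 → acc = 0x40
  '9' = 0x39 → acc = 0x79
  '8' = 0x38 → acc = 0x41
Checksum = 0x41.

41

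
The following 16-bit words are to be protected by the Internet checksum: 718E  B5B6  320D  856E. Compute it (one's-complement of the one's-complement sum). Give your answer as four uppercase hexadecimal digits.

213F

One's-complement addition (fold any carry out of bit 15 back into bit 0):
  0x718E + 0xB5B6 = 0x12744 → wrap carry → 0x2745
  0x2745 + 0x320D = 0x05952
  0x5952 + 0x856E = 0x0DEC0
One's-complement sum = 0xDEC0.
Checksum = ~0xDEC0 & 0xFFFF = 0x213F.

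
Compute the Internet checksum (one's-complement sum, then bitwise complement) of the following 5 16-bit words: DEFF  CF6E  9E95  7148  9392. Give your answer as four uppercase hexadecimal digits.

AE20

One's-complement addition (fold any carry out of bit 15 back into bit 0):
  0xDEFF + 0xCF6E = 0x1AE6D → wrap carry → 0xAE6E
  0xAE6E + 0x9E95 = 0x14D03 → wrap carry → 0x4D04
  0x4D04 + 0x7148 = 0x0BE4C
  0xBE4C + 0x9392 = 0x151DE → wrap carry → 0x51DF
One's-complement sum = 0x51DF.
Checksum = ~0x51DF & 0xFFFF = 0xAE20.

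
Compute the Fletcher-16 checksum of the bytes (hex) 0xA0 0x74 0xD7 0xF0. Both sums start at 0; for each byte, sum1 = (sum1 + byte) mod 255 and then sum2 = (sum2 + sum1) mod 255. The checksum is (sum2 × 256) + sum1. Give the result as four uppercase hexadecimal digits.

Running sums (mod 255):
  after byte 0 (0xA0): sum1=160, sum2=160
  after byte 1 (0x74): sum1=21, sum2=181
  after byte 2 (0xD7): sum1=236, sum2=162
  after byte 3 (0xF0): sum1=221, sum2=128
Checksum = sum2·256 + sum1 = 128·256 + 221 = 32989 = 0x80DD.

80DD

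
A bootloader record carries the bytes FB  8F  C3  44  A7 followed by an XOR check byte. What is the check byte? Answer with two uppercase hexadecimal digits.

54

XOR the bytes together:
  start with 0xFB
  0xFB ⊕ 0x8F = 0x74
  0x74 ⊕ 0xC3 = 0xB7
  0xB7 ⊕ 0x44 = 0xF3
  0xF3 ⊕ 0xA7 = 0x54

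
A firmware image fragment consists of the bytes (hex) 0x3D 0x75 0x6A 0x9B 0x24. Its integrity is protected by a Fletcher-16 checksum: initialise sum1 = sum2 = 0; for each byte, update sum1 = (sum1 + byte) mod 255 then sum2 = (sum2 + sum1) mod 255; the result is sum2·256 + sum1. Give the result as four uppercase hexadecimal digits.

A2DC

Running sums (mod 255):
  after byte 0 (0x3D): sum1=61, sum2=61
  after byte 1 (0x75): sum1=178, sum2=239
  after byte 2 (0x6A): sum1=29, sum2=13
  after byte 3 (0x9B): sum1=184, sum2=197
  after byte 4 (0x24): sum1=220, sum2=162
Checksum = sum2·256 + sum1 = 162·256 + 220 = 41692 = 0xA2DC.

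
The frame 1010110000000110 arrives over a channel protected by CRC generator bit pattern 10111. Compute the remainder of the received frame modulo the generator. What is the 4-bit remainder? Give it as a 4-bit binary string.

Modulo-2 division of 1010110000000110 by 10111:
  pos 0: 10101 XOR 10111 = 00010
  pos 3: 10100 XOR 10111 = 00011
  pos 6: 11000 XOR 10111 = 01111
  pos 7: 11110 XOR 10111 = 01001
  pos 8: 10010 XOR 10111 = 00101
  pos 10: 10111 XOR 10111 = 00000
Remainder = 0000 (zero — the frame passes the CRC check).

0000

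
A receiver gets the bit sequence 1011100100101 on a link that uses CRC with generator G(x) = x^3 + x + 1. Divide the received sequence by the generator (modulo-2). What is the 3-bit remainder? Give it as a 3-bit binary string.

000

Modulo-2 division of 1011100100101 by 1011:
  pos 0: 1011 XOR 1011 = 0000
  pos 4: 1001 XOR 1011 = 0010
  pos 6: 1000 XOR 1011 = 0011
  pos 8: 1110 XOR 1011 = 0101
  pos 9: 1011 XOR 1011 = 0000
Remainder = 000 (zero — the frame passes the CRC check).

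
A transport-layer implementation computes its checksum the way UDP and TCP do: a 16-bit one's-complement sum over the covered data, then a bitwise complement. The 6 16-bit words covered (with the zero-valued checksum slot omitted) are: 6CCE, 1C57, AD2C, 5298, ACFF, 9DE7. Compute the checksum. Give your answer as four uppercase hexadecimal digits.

2C2E

One's-complement addition (fold any carry out of bit 15 back into bit 0):
  0x6CCE + 0x1C57 = 0x08925
  0x8925 + 0xAD2C = 0x13651 → wrap carry → 0x3652
  0x3652 + 0x5298 = 0x088EA
  0x88EA + 0xACFF = 0x135E9 → wrap carry → 0x35EA
  0x35EA + 0x9DE7 = 0x0D3D1
One's-complement sum = 0xD3D1.
Checksum = ~0xD3D1 & 0xFFFF = 0x2C2E.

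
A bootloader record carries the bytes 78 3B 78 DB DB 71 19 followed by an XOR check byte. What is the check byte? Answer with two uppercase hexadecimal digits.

53

XOR the bytes together:
  start with 0x78
  0x78 ⊕ 0x3B = 0x43
  0x43 ⊕ 0x78 = 0x3B
  0x3B ⊕ 0xDB = 0xE0
  0xE0 ⊕ 0xDB = 0x3B
  0x3B ⊕ 0x71 = 0x4A
  0x4A ⊕ 0x19 = 0x53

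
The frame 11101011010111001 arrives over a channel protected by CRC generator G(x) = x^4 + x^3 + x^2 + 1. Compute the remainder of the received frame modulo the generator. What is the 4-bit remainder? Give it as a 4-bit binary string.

1110

Modulo-2 division of 11101011010111001 by 11101:
  pos 0: 11101 XOR 11101 = 00000
  pos 6: 11010 XOR 11101 = 00111
  pos 8: 11111 XOR 11101 = 00010
  pos 11: 10100 XOR 11101 = 01001
  pos 12: 10011 XOR 11101 = 01110
Remainder = 1110 (nonzero — an error is detected).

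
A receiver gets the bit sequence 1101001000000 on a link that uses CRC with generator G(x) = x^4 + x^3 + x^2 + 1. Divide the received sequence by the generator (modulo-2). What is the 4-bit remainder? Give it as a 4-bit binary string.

Modulo-2 division of 1101001000000 by 11101:
  pos 0: 11010 XOR 11101 = 00111
  pos 2: 11101 XOR 11101 = 00000
Remainder = 0000 (zero — the frame passes the CRC check).

0000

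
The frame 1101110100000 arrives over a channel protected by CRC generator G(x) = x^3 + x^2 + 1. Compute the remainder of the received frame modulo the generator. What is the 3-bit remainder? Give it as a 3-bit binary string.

Modulo-2 division of 1101110100000 by 1101:
  pos 0: 1101 XOR 1101 = 0000
  pos 4: 1101 XOR 1101 = 0000
Remainder = 000 (zero — the frame passes the CRC check).

000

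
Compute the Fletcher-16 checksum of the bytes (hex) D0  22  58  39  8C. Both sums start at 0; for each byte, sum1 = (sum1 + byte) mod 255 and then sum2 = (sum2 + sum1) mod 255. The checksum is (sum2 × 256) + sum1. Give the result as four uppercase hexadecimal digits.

Running sums (mod 255):
  after byte 0 (D0): sum1=208, sum2=208
  after byte 1 (22): sum1=242, sum2=195
  after byte 2 (58): sum1=75, sum2=15
  after byte 3 (39): sum1=132, sum2=147
  after byte 4 (8C): sum1=17, sum2=164
Checksum = sum2·256 + sum1 = 164·256 + 17 = 42001 = 0xA411.

A411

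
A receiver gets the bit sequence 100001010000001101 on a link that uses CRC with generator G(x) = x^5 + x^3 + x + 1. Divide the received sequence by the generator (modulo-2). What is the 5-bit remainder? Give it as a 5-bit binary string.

Modulo-2 division of 100001010000001101 by 101011:
  pos 0: 100001 XOR 101011 = 001010
  pos 2: 101001 XOR 101011 = 000010
  pos 6: 100000 XOR 101011 = 001011
  pos 8: 101100 XOR 101011 = 000111
  pos 11: 111110 XOR 101011 = 010101
  pos 12: 101011 XOR 101011 = 000000
Remainder = 00000 (zero — the frame passes the CRC check).

00000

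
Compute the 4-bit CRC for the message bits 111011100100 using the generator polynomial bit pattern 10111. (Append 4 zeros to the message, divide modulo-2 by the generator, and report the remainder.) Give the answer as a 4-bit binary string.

1000

Append 4 zeros: 1110111001000000. Divide by 10111 (XOR where the leading bit is 1):
  pos 0: 11101 XOR 10111 = 01010
  pos 1: 10101 XOR 10111 = 00010
  pos 4: 10100 XOR 10111 = 00011
  pos 7: 11100 XOR 10111 = 01011
  pos 8: 10110 XOR 10111 = 00001
Remainder (last 4 bits) = 1000. This is the CRC / FCS.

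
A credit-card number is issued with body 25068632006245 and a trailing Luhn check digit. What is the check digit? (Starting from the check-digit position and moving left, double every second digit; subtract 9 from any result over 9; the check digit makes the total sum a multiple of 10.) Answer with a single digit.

1

Partial digits right→left: 5 4 2 6 0 0 2 3 6 8 6 0 5 2
Double every second digit counting from the check-digit position (so the 1st, 3rd, 5th, ... of the partial from the right).
  doubled (with −9 where >9): 1 4 0 4 3 3 1 → sum 16
  kept as-is: 4 6 0 3 8 0 2 → sum 23
Total = 16 + 23 = 39.
Check digit = (10 − (39 mod 10)) mod 10 = 1.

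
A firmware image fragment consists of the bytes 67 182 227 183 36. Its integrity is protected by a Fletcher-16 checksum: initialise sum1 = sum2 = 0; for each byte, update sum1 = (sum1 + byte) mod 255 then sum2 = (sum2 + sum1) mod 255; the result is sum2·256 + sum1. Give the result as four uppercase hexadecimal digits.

6AB9

Running sums (mod 255):
  after byte 0 (67): sum1=67, sum2=67
  after byte 1 (182): sum1=249, sum2=61
  after byte 2 (227): sum1=221, sum2=27
  after byte 3 (183): sum1=149, sum2=176
  after byte 4 (36): sum1=185, sum2=106
Checksum = sum2·256 + sum1 = 106·256 + 185 = 27321 = 0x6AB9.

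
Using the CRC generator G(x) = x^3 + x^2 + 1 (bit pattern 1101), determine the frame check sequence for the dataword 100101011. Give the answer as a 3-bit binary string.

Append 3 zeros: 100101011000. Divide by 1101 (XOR where the leading bit is 1):
  pos 0: 1001 XOR 1101 = 0100
  pos 1: 1000 XOR 1101 = 0101
  pos 2: 1011 XOR 1101 = 0110
  pos 3: 1100 XOR 1101 = 0001
  pos 6: 1110 XOR 1101 = 0011
  pos 8: 1100 XOR 1101 = 0001
Remainder (last 3 bits) = 001. This is the CRC / FCS.

001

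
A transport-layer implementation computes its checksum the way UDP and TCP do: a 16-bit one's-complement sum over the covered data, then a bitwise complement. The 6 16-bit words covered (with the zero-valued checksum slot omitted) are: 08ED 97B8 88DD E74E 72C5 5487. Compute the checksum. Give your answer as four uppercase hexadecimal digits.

27E1

One's-complement addition (fold any carry out of bit 15 back into bit 0):
  0x08ED + 0x97B8 = 0x0A0A5
  0xA0A5 + 0x88DD = 0x12982 → wrap carry → 0x2983
  0x2983 + 0xE74E = 0x110D1 → wrap carry → 0x10D2
  0x10D2 + 0x72C5 = 0x08397
  0x8397 + 0x5487 = 0x0D81E
One's-complement sum = 0xD81E.
Checksum = ~0xD81E & 0xFFFF = 0x27E1.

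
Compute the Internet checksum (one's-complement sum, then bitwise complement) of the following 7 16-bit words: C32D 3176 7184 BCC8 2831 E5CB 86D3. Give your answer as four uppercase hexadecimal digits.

One's-complement addition (fold any carry out of bit 15 back into bit 0):
  0xC32D + 0x3176 = 0x0F4A3
  0xF4A3 + 0x7184 = 0x16627 → wrap carry → 0x6628
  0x6628 + 0xBCC8 = 0x122F0 → wrap carry → 0x22F1
  0x22F1 + 0x2831 = 0x04B22
  0x4B22 + 0xE5CB = 0x130ED → wrap carry → 0x30EE
  0x30EE + 0x86D3 = 0x0B7C1
One's-complement sum = 0xB7C1.
Checksum = ~0xB7C1 & 0xFFFF = 0x483E.

483E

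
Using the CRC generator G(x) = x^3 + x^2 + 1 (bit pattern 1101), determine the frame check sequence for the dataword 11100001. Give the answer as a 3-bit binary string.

110

Append 3 zeros: 11100001000. Divide by 1101 (XOR where the leading bit is 1):
  pos 0: 1110 XOR 1101 = 0011
  pos 2: 1100 XOR 1101 = 0001
  pos 5: 1010 XOR 1101 = 0111
  pos 6: 1110 XOR 1101 = 0011
Remainder (last 3 bits) = 110. This is the CRC / FCS.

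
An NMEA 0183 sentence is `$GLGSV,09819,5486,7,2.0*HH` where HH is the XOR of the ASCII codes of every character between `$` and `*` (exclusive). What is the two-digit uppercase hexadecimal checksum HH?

XOR the ASCII codes of the payload characters:
  'G' = 0x47 → acc = 0x47
  'L' = 0x4C → acc = 0x0B
  'G' = 0x47 → acc = 0x4C
  'S' = 0x53 → acc = 0x1F
  'V' = 0x56 → acc = 0x49
  ',' = 0x2C → acc = 0x65
  '0' = 0x30 → acc = 0x55
  '9' = 0x39 → acc = 0x6C
  '8' = 0x38 → acc = 0x54
  '1' = 0x31 → acc = 0x65
  '9' = 0x39 → acc = 0x5C
  ',' = 0x2C → acc = 0x70
  '5' = 0x35 → acc = 0x45
  '4' = 0x34 → acc = 0x71
  '8' = 0x38 → acc = 0x49
  '6' = 0x36 → acc = 0x7F
  ',' = 0x2C → acc = 0x53
  '7' = 0x37 → acc = 0x64
  ',' = 0x2C → acc = 0x48
  '2' = 0x32 → acc = 0x7A
  '.' = 0x2E → acc = 0x54
  '0' = 0x30 → acc = 0x64
Checksum = 0x64.

64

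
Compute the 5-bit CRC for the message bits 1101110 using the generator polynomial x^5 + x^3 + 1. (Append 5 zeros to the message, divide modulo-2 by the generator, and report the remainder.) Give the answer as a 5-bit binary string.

11001

Append 5 zeros: 110111000000. Divide by 101001 (XOR where the leading bit is 1):
  pos 0: 110111 XOR 101001 = 011110
  pos 1: 111100 XOR 101001 = 010101
  pos 2: 101010 XOR 101001 = 000011
  pos 6: 110000 XOR 101001 = 011001
Remainder (last 5 bits) = 11001. This is the CRC / FCS.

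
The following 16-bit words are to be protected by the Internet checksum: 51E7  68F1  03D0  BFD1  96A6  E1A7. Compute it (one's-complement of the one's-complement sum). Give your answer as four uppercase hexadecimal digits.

One's-complement addition (fold any carry out of bit 15 back into bit 0):
  0x51E7 + 0x68F1 = 0x0BAD8
  0xBAD8 + 0x03D0 = 0x0BEA8
  0xBEA8 + 0xBFD1 = 0x17E79 → wrap carry → 0x7E7A
  0x7E7A + 0x96A6 = 0x11520 → wrap carry → 0x1521
  0x1521 + 0xE1A7 = 0x0F6C8
One's-complement sum = 0xF6C8.
Checksum = ~0xF6C8 & 0xFFFF = 0x0937.

0937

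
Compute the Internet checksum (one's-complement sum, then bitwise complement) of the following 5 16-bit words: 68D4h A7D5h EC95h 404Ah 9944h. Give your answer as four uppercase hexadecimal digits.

One's-complement addition (fold any carry out of bit 15 back into bit 0):
  0x68D4 + 0xA7D5 = 0x110A9 → wrap carry → 0x10AA
  0x10AA + 0xEC95 = 0x0FD3F
  0xFD3F + 0x404A = 0x13D89 → wrap carry → 0x3D8A
  0x3D8A + 0x9944 = 0x0D6CE
One's-complement sum = 0xD6CE.
Checksum = ~0xD6CE & 0xFFFF = 0x2931.

2931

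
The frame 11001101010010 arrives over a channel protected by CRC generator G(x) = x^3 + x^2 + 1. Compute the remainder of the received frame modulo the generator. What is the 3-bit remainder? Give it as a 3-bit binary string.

000

Modulo-2 division of 11001101010010 by 1101:
  pos 0: 1100 XOR 1101 = 0001
  pos 3: 1110 XOR 1101 = 0011
  pos 5: 1110 XOR 1101 = 0011
  pos 7: 1110 XOR 1101 = 0011
  pos 9: 1101 XOR 1101 = 0000
Remainder = 000 (zero — the frame passes the CRC check).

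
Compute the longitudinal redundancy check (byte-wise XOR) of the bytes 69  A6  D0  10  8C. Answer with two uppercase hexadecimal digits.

XOR the bytes together:
  start with 0x69
  0x69 ⊕ 0xA6 = 0xCF
  0xCF ⊕ 0xD0 = 0x1F
  0x1F ⊕ 0x10 = 0x0F
  0x0F ⊕ 0x8C = 0x83

83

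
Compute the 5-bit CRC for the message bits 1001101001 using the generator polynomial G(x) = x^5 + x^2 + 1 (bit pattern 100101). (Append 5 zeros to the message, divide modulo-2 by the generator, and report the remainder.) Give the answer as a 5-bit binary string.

Append 5 zeros: 100110100100000. Divide by 100101 (XOR where the leading bit is 1):
  pos 0: 100110 XOR 100101 = 000011
  pos 4: 111001 XOR 100101 = 011100
  pos 5: 111000 XOR 100101 = 011101
  pos 6: 111010 XOR 100101 = 011111
  pos 7: 111110 XOR 100101 = 011011
  pos 8: 110110 XOR 100101 = 010011
  pos 9: 100110 XOR 100101 = 000011
Remainder (last 5 bits) = 00011. This is the CRC / FCS.

00011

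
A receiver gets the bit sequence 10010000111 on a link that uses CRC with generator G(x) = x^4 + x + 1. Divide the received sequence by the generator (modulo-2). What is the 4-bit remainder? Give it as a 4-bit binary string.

Modulo-2 division of 10010000111 by 10011:
  pos 0: 10010 XOR 10011 = 00001
  pos 4: 10001 XOR 10011 = 00010
Remainder = 1011 (nonzero — an error is detected).

1011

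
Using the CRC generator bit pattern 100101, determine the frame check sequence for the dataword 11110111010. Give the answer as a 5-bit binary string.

11100

Append 5 zeros: 1111011101000000. Divide by 100101 (XOR where the leading bit is 1):
  pos 0: 111101 XOR 100101 = 011000
  pos 1: 110001 XOR 100101 = 010100
  pos 2: 101001 XOR 100101 = 001100
  pos 4: 110001 XOR 100101 = 010100
  pos 5: 101000 XOR 100101 = 001101
  pos 7: 110100 XOR 100101 = 010001
  pos 8: 100010 XOR 100101 = 000111
Remainder (last 5 bits) = 11100. This is the CRC / FCS.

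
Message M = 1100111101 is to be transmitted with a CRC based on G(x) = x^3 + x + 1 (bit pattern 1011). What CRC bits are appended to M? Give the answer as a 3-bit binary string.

Append 3 zeros: 1100111101000. Divide by 1011 (XOR where the leading bit is 1):
  pos 0: 1100 XOR 1011 = 0111
  pos 1: 1111 XOR 1011 = 0100
  pos 2: 1001 XOR 1011 = 0010
  pos 4: 1011 XOR 1011 = 0000
  pos 9: 1000 XOR 1011 = 0011
Remainder (last 3 bits) = 011. This is the CRC / FCS.

011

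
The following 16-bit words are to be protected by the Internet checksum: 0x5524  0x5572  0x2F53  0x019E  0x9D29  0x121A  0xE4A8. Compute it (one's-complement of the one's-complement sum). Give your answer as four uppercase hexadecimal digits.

One's-complement addition (fold any carry out of bit 15 back into bit 0):
  0x5524 + 0x5572 = 0x0AA96
  0xAA96 + 0x2F53 = 0x0D9E9
  0xD9E9 + 0x019E = 0x0DB87
  0xDB87 + 0x9D29 = 0x178B0 → wrap carry → 0x78B1
  0x78B1 + 0x121A = 0x08ACB
  0x8ACB + 0xE4A8 = 0x16F73 → wrap carry → 0x6F74
One's-complement sum = 0x6F74.
Checksum = ~0x6F74 & 0xFFFF = 0x908B.

908B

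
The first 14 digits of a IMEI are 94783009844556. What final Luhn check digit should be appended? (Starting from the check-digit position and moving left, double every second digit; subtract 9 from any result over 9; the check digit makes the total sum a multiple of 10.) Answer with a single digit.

Partial digits right→left: 6 5 5 4 4 8 9 0 0 3 8 7 4 9
Double every second digit counting from the check-digit position (so the 1st, 3rd, 5th, ... of the partial from the right).
  doubled (with −9 where >9): 3 1 8 9 0 7 8 → sum 36
  kept as-is: 5 4 8 0 3 7 9 → sum 36
Total = 36 + 36 = 72.
Check digit = (10 − (72 mod 10)) mod 10 = 8.

8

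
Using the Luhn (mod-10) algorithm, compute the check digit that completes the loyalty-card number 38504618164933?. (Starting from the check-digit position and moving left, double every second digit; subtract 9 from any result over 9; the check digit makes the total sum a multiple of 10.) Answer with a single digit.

Partial digits right→left: 3 3 9 4 6 1 8 1 6 4 0 5 8 3
Double every second digit counting from the check-digit position (so the 1st, 3rd, 5th, ... of the partial from the right).
  doubled (with −9 where >9): 6 9 3 7 3 0 7 → sum 35
  kept as-is: 3 4 1 1 4 5 3 → sum 21
Total = 35 + 21 = 56.
Check digit = (10 − (56 mod 10)) mod 10 = 4.

4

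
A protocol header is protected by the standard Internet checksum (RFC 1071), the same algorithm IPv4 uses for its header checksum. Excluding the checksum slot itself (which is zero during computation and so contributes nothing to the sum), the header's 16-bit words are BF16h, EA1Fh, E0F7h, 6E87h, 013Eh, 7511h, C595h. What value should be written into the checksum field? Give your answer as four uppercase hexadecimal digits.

CB64

One's-complement addition (fold any carry out of bit 15 back into bit 0):
  0xBF16 + 0xEA1F = 0x1A935 → wrap carry → 0xA936
  0xA936 + 0xE0F7 = 0x18A2D → wrap carry → 0x8A2E
  0x8A2E + 0x6E87 = 0x0F8B5
  0xF8B5 + 0x013E = 0x0F9F3
  0xF9F3 + 0x7511 = 0x16F04 → wrap carry → 0x6F05
  0x6F05 + 0xC595 = 0x1349A → wrap carry → 0x349B
One's-complement sum = 0x349B.
Checksum = ~0x349B & 0xFFFF = 0xCB64.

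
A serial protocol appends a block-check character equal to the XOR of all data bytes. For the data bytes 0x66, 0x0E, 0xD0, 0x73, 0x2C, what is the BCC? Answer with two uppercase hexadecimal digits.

E7

XOR the bytes together:
  start with 0x66
  0x66 ⊕ 0x0E = 0x68
  0x68 ⊕ 0xD0 = 0xB8
  0xB8 ⊕ 0x73 = 0xCB
  0xCB ⊕ 0x2C = 0xE7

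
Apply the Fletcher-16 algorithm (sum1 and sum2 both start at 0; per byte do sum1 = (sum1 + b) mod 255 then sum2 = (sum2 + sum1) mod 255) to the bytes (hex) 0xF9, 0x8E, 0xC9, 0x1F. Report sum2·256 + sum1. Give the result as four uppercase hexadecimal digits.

Running sums (mod 255):
  after byte 0 (0xF9): sum1=249, sum2=249
  after byte 1 (0x8E): sum1=136, sum2=130
  after byte 2 (0xC9): sum1=82, sum2=212
  after byte 3 (0x1F): sum1=113, sum2=70
Checksum = sum2·256 + sum1 = 70·256 + 113 = 18033 = 0x4671.

4671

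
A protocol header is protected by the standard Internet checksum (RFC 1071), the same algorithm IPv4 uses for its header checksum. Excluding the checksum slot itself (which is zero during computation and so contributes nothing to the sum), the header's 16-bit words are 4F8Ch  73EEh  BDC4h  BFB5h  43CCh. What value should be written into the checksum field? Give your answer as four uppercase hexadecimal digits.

7B3E

One's-complement addition (fold any carry out of bit 15 back into bit 0):
  0x4F8C + 0x73EE = 0x0C37A
  0xC37A + 0xBDC4 = 0x1813E → wrap carry → 0x813F
  0x813F + 0xBFB5 = 0x140F4 → wrap carry → 0x40F5
  0x40F5 + 0x43CC = 0x084C1
One's-complement sum = 0x84C1.
Checksum = ~0x84C1 & 0xFFFF = 0x7B3E.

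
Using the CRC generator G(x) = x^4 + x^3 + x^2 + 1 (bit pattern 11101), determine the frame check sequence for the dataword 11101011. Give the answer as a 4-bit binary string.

1010

Append 4 zeros: 111010110000. Divide by 11101 (XOR where the leading bit is 1):
  pos 0: 11101 XOR 11101 = 00000
  pos 6: 11000 XOR 11101 = 00101
Remainder (last 4 bits) = 1010. This is the CRC / FCS.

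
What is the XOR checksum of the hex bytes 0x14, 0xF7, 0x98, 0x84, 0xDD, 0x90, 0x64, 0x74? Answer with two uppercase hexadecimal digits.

XOR the bytes together:
  start with 0x14
  0x14 ⊕ 0xF7 = 0xE3
  0xE3 ⊕ 0x98 = 0x7B
  0x7B ⊕ 0x84 = 0xFF
  0xFF ⊕ 0xDD = 0x22
  0x22 ⊕ 0x90 = 0xB2
  0xB2 ⊕ 0x64 = 0xD6
  0xD6 ⊕ 0x74 = 0xA2

A2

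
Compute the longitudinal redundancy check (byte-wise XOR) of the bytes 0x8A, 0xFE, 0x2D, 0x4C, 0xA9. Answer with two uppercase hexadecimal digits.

XOR the bytes together:
  start with 0x8A
  0x8A ⊕ 0xFE = 0x74
  0x74 ⊕ 0x2D = 0x59
  0x59 ⊕ 0x4C = 0x15
  0x15 ⊕ 0xA9 = 0xBC

BC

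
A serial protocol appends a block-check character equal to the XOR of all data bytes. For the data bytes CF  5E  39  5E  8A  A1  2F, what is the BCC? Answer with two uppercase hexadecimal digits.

F2

XOR the bytes together:
  start with 0xCF
  0xCF ⊕ 0x5E = 0x91
  0x91 ⊕ 0x39 = 0xA8
  0xA8 ⊕ 0x5E = 0xF6
  0xF6 ⊕ 0x8A = 0x7C
  0x7C ⊕ 0xA1 = 0xDD
  0xDD ⊕ 0x2F = 0xF2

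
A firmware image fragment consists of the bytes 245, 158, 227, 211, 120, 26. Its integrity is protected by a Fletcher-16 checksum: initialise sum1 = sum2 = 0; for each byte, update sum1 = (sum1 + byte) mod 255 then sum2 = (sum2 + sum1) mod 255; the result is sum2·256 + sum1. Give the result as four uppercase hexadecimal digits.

Running sums (mod 255):
  after byte 0 (245): sum1=245, sum2=245
  after byte 1 (158): sum1=148, sum2=138
  after byte 2 (227): sum1=120, sum2=3
  after byte 3 (211): sum1=76, sum2=79
  after byte 4 (120): sum1=196, sum2=20
  after byte 5 (26): sum1=222, sum2=242
Checksum = sum2·256 + sum1 = 242·256 + 222 = 62174 = 0xF2DE.

F2DE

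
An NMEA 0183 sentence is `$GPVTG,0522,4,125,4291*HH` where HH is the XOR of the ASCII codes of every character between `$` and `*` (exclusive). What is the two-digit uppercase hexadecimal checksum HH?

5B

XOR the ASCII codes of the payload characters:
  'G' = 0x47 → acc = 0x47
  'P' = 0x50 → acc = 0x17
  'V' = 0x56 → acc = 0x41
  'T' = 0x54 → acc = 0x15
  'G' = 0x47 → acc = 0x52
  ',' = 0x2C → acc = 0x7E
  '0' = 0x30 → acc = 0x4E
  '5' = 0x35 → acc = 0x7B
  '2' = 0x32 → acc = 0x49
  '2' = 0x32 → acc = 0x7B
  ',' = 0x2C → acc = 0x57
  '4' = 0x34 → acc = 0x63
  ',' = 0x2C → acc = 0x4F
  '1' = 0x31 → acc = 0x7E
  '2' = 0x32 → acc = 0x4C
  '5' = 0x35 → acc = 0x79
  ',' = 0x2C → acc = 0x55
  '4' = 0x34 → acc = 0x61
  '2' = 0x32 → acc = 0x53
  '9' = 0x39 → acc = 0x6A
  '1' = 0x31 → acc = 0x5B
Checksum = 0x5B.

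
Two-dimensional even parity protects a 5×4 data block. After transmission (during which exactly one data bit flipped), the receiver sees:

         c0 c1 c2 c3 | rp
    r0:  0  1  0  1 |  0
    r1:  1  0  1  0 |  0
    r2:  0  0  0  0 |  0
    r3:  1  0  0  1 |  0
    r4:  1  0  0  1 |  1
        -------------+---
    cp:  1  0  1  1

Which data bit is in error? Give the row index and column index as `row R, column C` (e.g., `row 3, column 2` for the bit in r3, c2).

Recompute each row's even parity and compare to rp:
  r0: data parity 0, sent rp 0 → ok
  r1: data parity 0, sent rp 0 → ok
  r2: data parity 0, sent rp 0 → ok
  r3: data parity 0, sent rp 0 → ok
  r4: data parity 0, sent rp 1 → mismatch
Recompute each column's even parity and compare to cp:
  c0: data parity 1, sent cp 1 → ok
  c1: data parity 1, sent cp 0 → mismatch
  c2: data parity 1, sent cp 1 → ok
  c3: data parity 1, sent cp 1 → ok
Exactly one row (r4) and one column (c1) fail → the flipped bit is at their intersection.

row 4, column 1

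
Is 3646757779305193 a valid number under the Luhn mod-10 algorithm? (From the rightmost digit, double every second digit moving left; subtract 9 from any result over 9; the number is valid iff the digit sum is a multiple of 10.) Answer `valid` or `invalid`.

invalid

From the right, keep odd positions and double even positions (subtract 9 from any doubled value over 9):
  doubled (positions 2,4,...): 9 1 6 5 5 5 8 6 → sum 45
  kept (positions 1,3,...): 3 1 0 9 7 5 6 6 → sum 37
Total = 82.
82 mod 10 = 2, so the number is invalid.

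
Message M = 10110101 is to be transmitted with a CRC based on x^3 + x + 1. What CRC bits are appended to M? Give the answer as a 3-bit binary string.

Append 3 zeros: 10110101000. Divide by 1011 (XOR where the leading bit is 1):
  pos 0: 1011 XOR 1011 = 0000
  pos 5: 1010 XOR 1011 = 0001
Remainder (last 3 bits) = 100. This is the CRC / FCS.

100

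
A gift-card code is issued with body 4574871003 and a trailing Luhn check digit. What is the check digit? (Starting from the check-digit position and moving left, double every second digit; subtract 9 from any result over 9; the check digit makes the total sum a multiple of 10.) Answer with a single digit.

0

Partial digits right→left: 3 0 0 1 7 8 4 7 5 4
Double every second digit counting from the check-digit position (so the 1st, 3rd, 5th, ... of the partial from the right).
  doubled (with −9 where >9): 6 0 5 8 1 → sum 20
  kept as-is: 0 1 8 7 4 → sum 20
Total = 20 + 20 = 40.
Check digit = (10 − (40 mod 10)) mod 10 = 0.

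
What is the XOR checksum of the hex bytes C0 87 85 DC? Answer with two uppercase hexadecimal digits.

XOR the bytes together:
  start with 0xC0
  0xC0 ⊕ 0x87 = 0x47
  0x47 ⊕ 0x85 = 0xC2
  0xC2 ⊕ 0xDC = 0x1E

1E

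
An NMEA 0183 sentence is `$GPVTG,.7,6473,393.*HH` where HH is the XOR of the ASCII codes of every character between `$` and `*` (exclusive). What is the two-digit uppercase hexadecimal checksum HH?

XOR the ASCII codes of the payload characters:
  'G' = 0x47 → acc = 0x47
  'P' = 0x50 → acc = 0x17
  'V' = 0x56 → acc = 0x41
  'T' = 0x54 → acc = 0x15
  'G' = 0x47 → acc = 0x52
  ',' = 0x2C → acc = 0x7E
  '.' = 0x2E → acc = 0x50
  '7' = 0x37 → acc = 0x67
  ',' = 0x2C → acc = 0x4B
  '6' = 0x36 → acc = 0x7D
  '4' = 0x34 → acc = 0x49
  '7' = 0x37 → acc = 0x7E
  '3' = 0x33 → acc = 0x4D
  ',' = 0x2C → acc = 0x61
  '3' = 0x33 → acc = 0x52
  '9' = 0x39 → acc = 0x6B
  '3' = 0x33 → acc = 0x58
  '.' = 0x2E → acc = 0x76
Checksum = 0x76.

76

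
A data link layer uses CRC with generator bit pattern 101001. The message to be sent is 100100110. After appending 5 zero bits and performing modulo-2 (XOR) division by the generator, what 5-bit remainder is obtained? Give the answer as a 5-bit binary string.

Append 5 zeros: 10010011000000. Divide by 101001 (XOR where the leading bit is 1):
  pos 0: 100100 XOR 101001 = 001101
  pos 2: 110111 XOR 101001 = 011110
  pos 3: 111100 XOR 101001 = 010101
  pos 4: 101010 XOR 101001 = 000011
  pos 8: 110000 XOR 101001 = 011001
Remainder (last 5 bits) = 11001. This is the CRC / FCS.

11001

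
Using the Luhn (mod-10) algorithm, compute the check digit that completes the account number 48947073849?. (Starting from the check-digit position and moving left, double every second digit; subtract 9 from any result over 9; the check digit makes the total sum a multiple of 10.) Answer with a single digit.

8

Partial digits right→left: 9 4 8 3 7 0 7 4 9 8 4
Double every second digit counting from the check-digit position (so the 1st, 3rd, 5th, ... of the partial from the right).
  doubled (with −9 where >9): 9 7 5 5 9 8 → sum 43
  kept as-is: 4 3 0 4 8 → sum 19
Total = 43 + 19 = 62.
Check digit = (10 − (62 mod 10)) mod 10 = 8.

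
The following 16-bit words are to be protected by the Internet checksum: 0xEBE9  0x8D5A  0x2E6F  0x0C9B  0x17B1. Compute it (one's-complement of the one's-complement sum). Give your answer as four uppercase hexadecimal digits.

3400

One's-complement addition (fold any carry out of bit 15 back into bit 0):
  0xEBE9 + 0x8D5A = 0x17943 → wrap carry → 0x7944
  0x7944 + 0x2E6F = 0x0A7B3
  0xA7B3 + 0x0C9B = 0x0B44E
  0xB44E + 0x17B1 = 0x0CBFF
One's-complement sum = 0xCBFF.
Checksum = ~0xCBFF & 0xFFFF = 0x3400.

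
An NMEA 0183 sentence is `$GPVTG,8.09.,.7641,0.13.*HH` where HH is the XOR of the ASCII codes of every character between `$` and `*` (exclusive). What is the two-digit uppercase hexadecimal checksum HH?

57

XOR the ASCII codes of the payload characters:
  'G' = 0x47 → acc = 0x47
  'P' = 0x50 → acc = 0x17
  'V' = 0x56 → acc = 0x41
  'T' = 0x54 → acc = 0x15
  'G' = 0x47 → acc = 0x52
  ',' = 0x2C → acc = 0x7E
  '8' = 0x38 → acc = 0x46
  '.' = 0x2E → acc = 0x68
  '0' = 0x30 → acc = 0x58
  '9' = 0x39 → acc = 0x61
  '.' = 0x2E → acc = 0x4F
  ',' = 0x2C → acc = 0x63
  '.' = 0x2E → acc = 0x4D
  '7' = 0x37 → acc = 0x7A
  '6' = 0x36 → acc = 0x4C
  '4' = 0x34 → acc = 0x78
  '1' = 0x31 → acc = 0x49
  ',' = 0x2C → acc = 0x65
  '0' = 0x30 → acc = 0x55
  '.' = 0x2E → acc = 0x7B
  '1' = 0x31 → acc = 0x4A
  '3' = 0x33 → acc = 0x79
  '.' = 0x2E → acc = 0x57
Checksum = 0x57.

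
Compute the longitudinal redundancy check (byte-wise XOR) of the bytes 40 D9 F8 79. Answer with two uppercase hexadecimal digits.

18

XOR the bytes together:
  start with 0x40
  0x40 ⊕ 0xD9 = 0x99
  0x99 ⊕ 0xF8 = 0x61
  0x61 ⊕ 0x79 = 0x18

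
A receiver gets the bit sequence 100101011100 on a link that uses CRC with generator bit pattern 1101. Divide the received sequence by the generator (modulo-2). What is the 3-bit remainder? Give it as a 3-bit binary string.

101

Modulo-2 division of 100101011100 by 1101:
  pos 0: 1001 XOR 1101 = 0100
  pos 1: 1000 XOR 1101 = 0101
  pos 2: 1011 XOR 1101 = 0110
  pos 3: 1100 XOR 1101 = 0001
  pos 6: 1111 XOR 1101 = 0010
  pos 8: 1000 XOR 1101 = 0101
Remainder = 101 (nonzero — an error is detected).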